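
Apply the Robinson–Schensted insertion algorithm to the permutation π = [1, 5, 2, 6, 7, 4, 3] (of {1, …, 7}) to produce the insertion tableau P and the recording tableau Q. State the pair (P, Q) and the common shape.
P = [1, 2, 3, 7] / [4, 6] / [5];  Q = [1, 2, 4, 5] / [3, 6] / [7];  common shape = (4, 2, 1)

Row-insert the values π_1, π_2, … into P one at a time, bumping the leftmost entry strictly greater than the inserted value down to the next row. The recording tableau Q records, in position (i, j), the step at which that cell was added to P.
  Insert 1 (step 1): P = [1];  Q = [1]
  Insert 5 (step 2): P = [1, 5];  Q = [1, 2]
  Insert 2 (step 3): P = [1, 2] / [5];  Q = [1, 2] / [3]
  Insert 6 (step 4): P = [1, 2, 6] / [5];  Q = [1, 2, 4] / [3]
  Insert 7 (step 5): P = [1, 2, 6, 7] / [5];  Q = [1, 2, 4, 5] / [3]
  Insert 4 (step 6): P = [1, 2, 4, 7] / [5, 6];  Q = [1, 2, 4, 5] / [3, 6]
  Insert 3 (step 7): P = [1, 2, 3, 7] / [4, 6] / [5];  Q = [1, 2, 4, 5] / [3, 6] / [7]
Final shape: (4, 2, 1).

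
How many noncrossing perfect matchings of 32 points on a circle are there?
C_16 = 35357670

These noncrossing handshakes are counted by the Catalan number C_n = (1/(n + 1)) · C(2n, n). For n = 16: C_16 = (1/17) · C(32, 16) = 601080390/17 = 35357670.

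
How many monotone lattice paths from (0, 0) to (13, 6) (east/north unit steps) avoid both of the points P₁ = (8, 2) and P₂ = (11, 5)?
Number of paths = 11058

Inclusion–exclusion. Total paths: C(19, 13) = 27132. Through P₁: C(10, 8)·C(9, 5) = 5670. Through P₂: C(16, 11)·C(3, 2) = 13104. Since P₁ is strictly southwest of P₂, a monotone path through both must visit P₁ then P₂; paths through both = C(10, 8)·C(6, 3)·C(3, 2) = 2700. Avoid both = 27132 − 5670 − 13104 + 2700 = 11058.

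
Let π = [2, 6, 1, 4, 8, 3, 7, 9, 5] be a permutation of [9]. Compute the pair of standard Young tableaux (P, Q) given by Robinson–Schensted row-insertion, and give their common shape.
P = [1, 3, 5, 9] / [2, 4, 7] / [6, 8];  Q = [1, 2, 5, 8] / [3, 4, 7] / [6, 9];  common shape = (4, 3, 2)

Row-insert the values π_1, π_2, … into P one at a time, bumping the leftmost entry strictly greater than the inserted value down to the next row. The recording tableau Q records, in position (i, j), the step at which that cell was added to P.
  Insert 2 (step 1): P = [2];  Q = [1]
  Insert 6 (step 2): P = [2, 6];  Q = [1, 2]
  Insert 1 (step 3): P = [1, 6] / [2];  Q = [1, 2] / [3]
  Insert 4 (step 4): P = [1, 4] / [2, 6];  Q = [1, 2] / [3, 4]
  Insert 8 (step 5): P = [1, 4, 8] / [2, 6];  Q = [1, 2, 5] / [3, 4]
  Insert 3 (step 6): P = [1, 3, 8] / [2, 4] / [6];  Q = [1, 2, 5] / [3, 4] / [6]
  Insert 7 (step 7): P = [1, 3, 7] / [2, 4, 8] / [6];  Q = [1, 2, 5] / [3, 4, 7] / [6]
  Insert 9 (step 8): P = [1, 3, 7, 9] / [2, 4, 8] / [6];  Q = [1, 2, 5, 8] / [3, 4, 7] / [6]
  Insert 5 (step 9): P = [1, 3, 5, 9] / [2, 4, 7] / [6, 8];  Q = [1, 2, 5, 8] / [3, 4, 7] / [6, 9]
Final shape: (4, 3, 2).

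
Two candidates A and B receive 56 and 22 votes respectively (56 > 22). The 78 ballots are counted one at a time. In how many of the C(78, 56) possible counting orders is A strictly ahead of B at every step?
Strict-lead orderings = 6176744369371087060

Total orderings of the 78 votes with 56 for A: C(78, 56) = 14170178259145435020. By the Bertrand ballot formula (Cycle Lemma / reflection principle), the number of orderings in which A is strictly ahead of B throughout is (p − q)/(p + q) · C(p + q, p) = (56 − 22)/(56 + 22) · 14170178259145435020 = 6176744369371087060.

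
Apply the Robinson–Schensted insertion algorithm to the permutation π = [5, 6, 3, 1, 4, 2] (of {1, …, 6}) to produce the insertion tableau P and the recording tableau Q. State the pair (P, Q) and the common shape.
P = [1, 2] / [3, 4] / [5, 6];  Q = [1, 2] / [3, 5] / [4, 6];  common shape = (2, 2, 2)

Row-insert the values π_1, π_2, … into P one at a time, bumping the leftmost entry strictly greater than the inserted value down to the next row. The recording tableau Q records, in position (i, j), the step at which that cell was added to P.
  Insert 5 (step 1): P = [5];  Q = [1]
  Insert 6 (step 2): P = [5, 6];  Q = [1, 2]
  Insert 3 (step 3): P = [3, 6] / [5];  Q = [1, 2] / [3]
  Insert 1 (step 4): P = [1, 6] / [3] / [5];  Q = [1, 2] / [3] / [4]
  Insert 4 (step 5): P = [1, 4] / [3, 6] / [5];  Q = [1, 2] / [3, 5] / [4]
  Insert 2 (step 6): P = [1, 2] / [3, 4] / [5, 6];  Q = [1, 2] / [3, 5] / [4, 6]
Final shape: (2, 2, 2).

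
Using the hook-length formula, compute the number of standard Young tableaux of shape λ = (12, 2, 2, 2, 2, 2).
# SYT of shape (12, 2, 2, 2, 2, 2) = 13180167

Hook-length formula: f^λ = n! / Π hook(c), product over all cells c of the Young diagram. For λ = (12, 2, 2, 2, 2, 2), n = 22 boxes. Hook lengths by row (left-to-right, top-to-bottom): [17, 16, 10, 9, 8, 7, 6, 5, 4, 3, 2, 1]; [6, 5]; [5, 4]; [4, 3]; [3, 2]; [2, 1]. Product of hooks = 85279703040000. So f^λ = 22! / 85279703040000 = 1124000727777607680000 / 85279703040000 = 13180167.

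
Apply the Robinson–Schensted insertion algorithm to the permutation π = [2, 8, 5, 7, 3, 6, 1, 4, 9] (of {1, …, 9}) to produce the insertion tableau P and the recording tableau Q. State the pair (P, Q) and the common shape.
P = [1, 3, 4, 9] / [2, 6] / [5, 7] / [8];  Q = [1, 2, 4, 9] / [3, 6] / [5, 8] / [7];  common shape = (4, 2, 2, 1)

Row-insert the values π_1, π_2, … into P one at a time, bumping the leftmost entry strictly greater than the inserted value down to the next row. The recording tableau Q records, in position (i, j), the step at which that cell was added to P.
  Insert 2 (step 1): P = [2];  Q = [1]
  Insert 8 (step 2): P = [2, 8];  Q = [1, 2]
  Insert 5 (step 3): P = [2, 5] / [8];  Q = [1, 2] / [3]
  Insert 7 (step 4): P = [2, 5, 7] / [8];  Q = [1, 2, 4] / [3]
  Insert 3 (step 5): P = [2, 3, 7] / [5] / [8];  Q = [1, 2, 4] / [3] / [5]
  Insert 6 (step 6): P = [2, 3, 6] / [5, 7] / [8];  Q = [1, 2, 4] / [3, 6] / [5]
  Insert 1 (step 7): P = [1, 3, 6] / [2, 7] / [5] / [8];  Q = [1, 2, 4] / [3, 6] / [5] / [7]
  Insert 4 (step 8): P = [1, 3, 4] / [2, 6] / [5, 7] / [8];  Q = [1, 2, 4] / [3, 6] / [5, 8] / [7]
  Insert 9 (step 9): P = [1, 3, 4, 9] / [2, 6] / [5, 7] / [8];  Q = [1, 2, 4, 9] / [3, 6] / [5, 8] / [7]
Final shape: (4, 2, 2, 1).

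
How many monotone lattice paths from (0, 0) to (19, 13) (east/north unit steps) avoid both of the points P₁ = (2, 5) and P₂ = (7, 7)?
Number of paths = 269135601

Inclusion–exclusion. Total paths: C(32, 19) = 347373600. Through P₁: C(7, 2)·C(25, 17) = 22713075. Through P₂: C(14, 7)·C(18, 12) = 63711648. Since P₁ is strictly southwest of P₂, a monotone path through both must visit P₁ then P₂; paths through both = C(7, 2)·C(7, 5)·C(18, 12) = 8186724. Avoid both = 347373600 − 22713075 − 63711648 + 8186724 = 269135601.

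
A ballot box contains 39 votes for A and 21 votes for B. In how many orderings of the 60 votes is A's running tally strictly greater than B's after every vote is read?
Strict-lead orderings = 2395339717603140

Total orderings of the 60 votes with 39 for A: C(60, 39) = 7984465725343800. By the Bertrand ballot formula (Cycle Lemma / reflection principle), the number of orderings in which A is strictly ahead of B throughout is (p − q)/(p + q) · C(p + q, p) = (39 − 21)/(39 + 21) · 7984465725343800 = 2395339717603140.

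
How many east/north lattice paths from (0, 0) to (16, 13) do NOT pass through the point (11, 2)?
Number of paths = 67523211

Total paths from (0, 0) to (16, 13): C(29, 16) = 67863915. Paths through (11, 2): (paths (0, 0) → (11, 2)) × (paths (11, 2) → (16, 13)) = C(13, 11) · C(16, 5) = 78 · 4368 = 340704. Avoidance count = 67863915 − 340704 = 67523211.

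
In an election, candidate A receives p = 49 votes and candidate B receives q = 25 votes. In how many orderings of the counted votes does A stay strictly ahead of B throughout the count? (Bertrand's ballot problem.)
Strict-lead orderings = 11370496679167328352

Total orderings of the 74 votes with 49 for A: C(74, 49) = 35059031427432595752. By the Bertrand ballot formula (Cycle Lemma / reflection principle), the number of orderings in which A is strictly ahead of B throughout is (p − q)/(p + q) · C(p + q, p) = (49 − 25)/(49 + 25) · 35059031427432595752 = 11370496679167328352.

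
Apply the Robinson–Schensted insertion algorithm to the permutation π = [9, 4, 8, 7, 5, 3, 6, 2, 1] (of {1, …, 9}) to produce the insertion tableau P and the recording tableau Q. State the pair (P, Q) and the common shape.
P = [1, 5, 6] / [2] / [3] / [4] / [7] / [8] / [9];  Q = [1, 3, 7] / [2] / [4] / [5] / [6] / [8] / [9];  common shape = (3, 1, 1, 1, 1, 1, 1)

Row-insert the values π_1, π_2, … into P one at a time, bumping the leftmost entry strictly greater than the inserted value down to the next row. The recording tableau Q records, in position (i, j), the step at which that cell was added to P.
  Insert 9 (step 1): P = [9];  Q = [1]
  Insert 4 (step 2): P = [4] / [9];  Q = [1] / [2]
  Insert 8 (step 3): P = [4, 8] / [9];  Q = [1, 3] / [2]
  Insert 7 (step 4): P = [4, 7] / [8] / [9];  Q = [1, 3] / [2] / [4]
  Insert 5 (step 5): P = [4, 5] / [7] / [8] / [9];  Q = [1, 3] / [2] / [4] / [5]
  Insert 3 (step 6): P = [3, 5] / [4] / [7] / [8] / [9];  Q = [1, 3] / [2] / [4] / [5] / [6]
  Insert 6 (step 7): P = [3, 5, 6] / [4] / [7] / [8] / [9];  Q = [1, 3, 7] / [2] / [4] / [5] / [6]
  Insert 2 (step 8): P = [2, 5, 6] / [3] / [4] / [7] / [8] / [9];  Q = [1, 3, 7] / [2] / [4] / [5] / [6] / [8]
  Insert 1 (step 9): P = [1, 5, 6] / [2] / [3] / [4] / [7] / [8] / [9];  Q = [1, 3, 7] / [2] / [4] / [5] / [6] / [8] / [9]
Final shape: (3, 1, 1, 1, 1, 1, 1).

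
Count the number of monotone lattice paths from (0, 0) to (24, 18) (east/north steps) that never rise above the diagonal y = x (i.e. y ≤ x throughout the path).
Number of paths = 99035193894

By the reflection principle (André's argument), the number of monotone paths to (24, 18) with n ≤ m that never go above y = x is C(42, 24) − C(42, 25) = 353697121050 − 254661927156 = 99035193894.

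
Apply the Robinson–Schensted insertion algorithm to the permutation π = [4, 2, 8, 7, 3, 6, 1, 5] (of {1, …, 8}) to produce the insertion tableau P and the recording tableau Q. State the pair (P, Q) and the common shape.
P = [1, 3, 5] / [2, 6] / [4, 7] / [8];  Q = [1, 3, 6] / [2, 4] / [5, 8] / [7];  common shape = (3, 2, 2, 1)

Row-insert the values π_1, π_2, … into P one at a time, bumping the leftmost entry strictly greater than the inserted value down to the next row. The recording tableau Q records, in position (i, j), the step at which that cell was added to P.
  Insert 4 (step 1): P = [4];  Q = [1]
  Insert 2 (step 2): P = [2] / [4];  Q = [1] / [2]
  Insert 8 (step 3): P = [2, 8] / [4];  Q = [1, 3] / [2]
  Insert 7 (step 4): P = [2, 7] / [4, 8];  Q = [1, 3] / [2, 4]
  Insert 3 (step 5): P = [2, 3] / [4, 7] / [8];  Q = [1, 3] / [2, 4] / [5]
  Insert 6 (step 6): P = [2, 3, 6] / [4, 7] / [8];  Q = [1, 3, 6] / [2, 4] / [5]
  Insert 1 (step 7): P = [1, 3, 6] / [2, 7] / [4] / [8];  Q = [1, 3, 6] / [2, 4] / [5] / [7]
  Insert 5 (step 8): P = [1, 3, 5] / [2, 6] / [4, 7] / [8];  Q = [1, 3, 6] / [2, 4] / [5, 8] / [7]
Final shape: (3, 2, 2, 1).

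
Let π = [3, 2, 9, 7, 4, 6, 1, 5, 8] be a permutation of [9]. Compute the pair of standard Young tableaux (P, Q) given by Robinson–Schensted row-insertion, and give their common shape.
P = [1, 4, 5, 8] / [2, 6] / [3, 7] / [9];  Q = [1, 3, 6, 9] / [2, 4] / [5, 8] / [7];  common shape = (4, 2, 2, 1)

Row-insert the values π_1, π_2, … into P one at a time, bumping the leftmost entry strictly greater than the inserted value down to the next row. The recording tableau Q records, in position (i, j), the step at which that cell was added to P.
  Insert 3 (step 1): P = [3];  Q = [1]
  Insert 2 (step 2): P = [2] / [3];  Q = [1] / [2]
  Insert 9 (step 3): P = [2, 9] / [3];  Q = [1, 3] / [2]
  Insert 7 (step 4): P = [2, 7] / [3, 9];  Q = [1, 3] / [2, 4]
  Insert 4 (step 5): P = [2, 4] / [3, 7] / [9];  Q = [1, 3] / [2, 4] / [5]
  Insert 6 (step 6): P = [2, 4, 6] / [3, 7] / [9];  Q = [1, 3, 6] / [2, 4] / [5]
  Insert 1 (step 7): P = [1, 4, 6] / [2, 7] / [3] / [9];  Q = [1, 3, 6] / [2, 4] / [5] / [7]
  Insert 5 (step 8): P = [1, 4, 5] / [2, 6] / [3, 7] / [9];  Q = [1, 3, 6] / [2, 4] / [5, 8] / [7]
  Insert 8 (step 9): P = [1, 4, 5, 8] / [2, 6] / [3, 7] / [9];  Q = [1, 3, 6, 9] / [2, 4] / [5, 8] / [7]
Final shape: (4, 2, 2, 1).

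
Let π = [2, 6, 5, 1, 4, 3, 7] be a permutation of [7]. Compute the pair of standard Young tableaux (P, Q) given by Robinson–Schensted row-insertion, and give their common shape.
P = [1, 3, 7] / [2, 4] / [5] / [6];  Q = [1, 2, 7] / [3, 5] / [4] / [6];  common shape = (3, 2, 1, 1)

Row-insert the values π_1, π_2, … into P one at a time, bumping the leftmost entry strictly greater than the inserted value down to the next row. The recording tableau Q records, in position (i, j), the step at which that cell was added to P.
  Insert 2 (step 1): P = [2];  Q = [1]
  Insert 6 (step 2): P = [2, 6];  Q = [1, 2]
  Insert 5 (step 3): P = [2, 5] / [6];  Q = [1, 2] / [3]
  Insert 1 (step 4): P = [1, 5] / [2] / [6];  Q = [1, 2] / [3] / [4]
  Insert 4 (step 5): P = [1, 4] / [2, 5] / [6];  Q = [1, 2] / [3, 5] / [4]
  Insert 3 (step 6): P = [1, 3] / [2, 4] / [5] / [6];  Q = [1, 2] / [3, 5] / [4] / [6]
  Insert 7 (step 7): P = [1, 3, 7] / [2, 4] / [5] / [6];  Q = [1, 2, 7] / [3, 5] / [4] / [6]
Final shape: (3, 2, 1, 1).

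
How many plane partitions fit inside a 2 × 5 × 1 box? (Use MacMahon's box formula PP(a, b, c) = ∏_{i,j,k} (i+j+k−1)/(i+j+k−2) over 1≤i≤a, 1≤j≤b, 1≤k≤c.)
PP(2, 5, 1) = 21

Evaluate the triple product over i = 1..2, j = 1..5, k = 1..1. The factors are (2/1) · (3/2) · (4/3) · (5/4) · (6/5) · (3/2) · (4/3) · (5/4) · … (10 factors total). The numerators and denominators telescope so the product is an integer; carrying out the multiplication exactly gives PP(2, 5, 1) = 21.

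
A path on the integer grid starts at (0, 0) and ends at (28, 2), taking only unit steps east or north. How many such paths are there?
Number of paths = 435

A monotone lattice path from (0, 0) to (28, 2) consists of 28 east steps and 2 north steps in some order, so it is determined by which 28 of the 30 steps are east. The count is C(30, 28) = 435.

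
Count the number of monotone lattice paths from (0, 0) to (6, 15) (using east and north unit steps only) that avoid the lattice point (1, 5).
Number of paths = 36246

Total paths from (0, 0) to (6, 15): C(21, 6) = 54264. Paths through (1, 5): (paths (0, 0) → (1, 5)) × (paths (1, 5) → (6, 15)) = C(6, 1) · C(15, 5) = 6 · 3003 = 18018. Avoidance count = 54264 − 18018 = 36246.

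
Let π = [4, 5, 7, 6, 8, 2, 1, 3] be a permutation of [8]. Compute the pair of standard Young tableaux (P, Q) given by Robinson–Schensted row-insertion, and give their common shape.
P = [1, 3, 6, 8] / [2, 5] / [4] / [7];  Q = [1, 2, 3, 5] / [4, 8] / [6] / [7];  common shape = (4, 2, 1, 1)

Row-insert the values π_1, π_2, … into P one at a time, bumping the leftmost entry strictly greater than the inserted value down to the next row. The recording tableau Q records, in position (i, j), the step at which that cell was added to P.
  Insert 4 (step 1): P = [4];  Q = [1]
  Insert 5 (step 2): P = [4, 5];  Q = [1, 2]
  Insert 7 (step 3): P = [4, 5, 7];  Q = [1, 2, 3]
  Insert 6 (step 4): P = [4, 5, 6] / [7];  Q = [1, 2, 3] / [4]
  Insert 8 (step 5): P = [4, 5, 6, 8] / [7];  Q = [1, 2, 3, 5] / [4]
  Insert 2 (step 6): P = [2, 5, 6, 8] / [4] / [7];  Q = [1, 2, 3, 5] / [4] / [6]
  Insert 1 (step 7): P = [1, 5, 6, 8] / [2] / [4] / [7];  Q = [1, 2, 3, 5] / [4] / [6] / [7]
  Insert 3 (step 8): P = [1, 3, 6, 8] / [2, 5] / [4] / [7];  Q = [1, 2, 3, 5] / [4, 8] / [6] / [7]
Final shape: (4, 2, 1, 1).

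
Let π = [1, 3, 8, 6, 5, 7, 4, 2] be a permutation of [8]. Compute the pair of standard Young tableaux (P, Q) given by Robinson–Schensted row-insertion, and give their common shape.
P = [1, 2, 4, 7] / [3] / [5] / [6] / [8];  Q = [1, 2, 3, 6] / [4] / [5] / [7] / [8];  common shape = (4, 1, 1, 1, 1)

Row-insert the values π_1, π_2, … into P one at a time, bumping the leftmost entry strictly greater than the inserted value down to the next row. The recording tableau Q records, in position (i, j), the step at which that cell was added to P.
  Insert 1 (step 1): P = [1];  Q = [1]
  Insert 3 (step 2): P = [1, 3];  Q = [1, 2]
  Insert 8 (step 3): P = [1, 3, 8];  Q = [1, 2, 3]
  Insert 6 (step 4): P = [1, 3, 6] / [8];  Q = [1, 2, 3] / [4]
  Insert 5 (step 5): P = [1, 3, 5] / [6] / [8];  Q = [1, 2, 3] / [4] / [5]
  Insert 7 (step 6): P = [1, 3, 5, 7] / [6] / [8];  Q = [1, 2, 3, 6] / [4] / [5]
  Insert 4 (step 7): P = [1, 3, 4, 7] / [5] / [6] / [8];  Q = [1, 2, 3, 6] / [4] / [5] / [7]
  Insert 2 (step 8): P = [1, 2, 4, 7] / [3] / [5] / [6] / [8];  Q = [1, 2, 3, 6] / [4] / [5] / [7] / [8]
Final shape: (4, 1, 1, 1, 1).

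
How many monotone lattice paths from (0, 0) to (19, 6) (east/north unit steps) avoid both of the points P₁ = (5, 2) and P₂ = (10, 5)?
Number of paths = 94570

Inclusion–exclusion. Total paths: C(25, 19) = 177100. Through P₁: C(7, 5)·C(18, 14) = 64260. Through P₂: C(15, 10)·C(10, 9) = 30030. Since P₁ is strictly southwest of P₂, a monotone path through both must visit P₁ then P₂; paths through both = C(7, 5)·C(8, 5)·C(10, 9) = 11760. Avoid both = 177100 − 64260 − 30030 + 11760 = 94570.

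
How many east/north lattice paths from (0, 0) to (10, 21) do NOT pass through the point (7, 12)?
Number of paths = 33266805

Total paths from (0, 0) to (10, 21): C(31, 10) = 44352165. Paths through (7, 12): (paths (0, 0) → (7, 12)) × (paths (7, 12) → (10, 21)) = C(19, 7) · C(12, 3) = 50388 · 220 = 11085360. Avoidance count = 44352165 − 11085360 = 33266805.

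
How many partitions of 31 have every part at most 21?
p(31, parts ≤ 21) = 6745

Use the recurrence p(n, m) = p(n, m−1) + p(n−m, m): either the largest part is < m (count p(n, m−1)) or the largest part is exactly m (remove one copy of m, count p(n−m, m)). With p(0, ·) = 1 this gives p(31, parts ≤ 21) = 6745. (By conjugating Young diagrams, this also counts partitions of 31 into at most 21 parts.)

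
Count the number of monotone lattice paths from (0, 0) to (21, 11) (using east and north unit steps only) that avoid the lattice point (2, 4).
Number of paths = 119157480

Total paths from (0, 0) to (21, 11): C(32, 21) = 129024480. Paths through (2, 4): (paths (0, 0) → (2, 4)) × (paths (2, 4) → (21, 11)) = C(6, 2) · C(26, 19) = 15 · 657800 = 9867000. Avoidance count = 129024480 − 9867000 = 119157480.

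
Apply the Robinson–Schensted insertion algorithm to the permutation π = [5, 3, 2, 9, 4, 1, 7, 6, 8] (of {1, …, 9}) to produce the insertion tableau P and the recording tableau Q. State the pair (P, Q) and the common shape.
P = [1, 4, 6, 8] / [2, 7] / [3, 9] / [5];  Q = [1, 4, 7, 9] / [2, 5] / [3, 8] / [6];  common shape = (4, 2, 2, 1)

Row-insert the values π_1, π_2, … into P one at a time, bumping the leftmost entry strictly greater than the inserted value down to the next row. The recording tableau Q records, in position (i, j), the step at which that cell was added to P.
  Insert 5 (step 1): P = [5];  Q = [1]
  Insert 3 (step 2): P = [3] / [5];  Q = [1] / [2]
  Insert 2 (step 3): P = [2] / [3] / [5];  Q = [1] / [2] / [3]
  Insert 9 (step 4): P = [2, 9] / [3] / [5];  Q = [1, 4] / [2] / [3]
  Insert 4 (step 5): P = [2, 4] / [3, 9] / [5];  Q = [1, 4] / [2, 5] / [3]
  Insert 1 (step 6): P = [1, 4] / [2, 9] / [3] / [5];  Q = [1, 4] / [2, 5] / [3] / [6]
  Insert 7 (step 7): P = [1, 4, 7] / [2, 9] / [3] / [5];  Q = [1, 4, 7] / [2, 5] / [3] / [6]
  Insert 6 (step 8): P = [1, 4, 6] / [2, 7] / [3, 9] / [5];  Q = [1, 4, 7] / [2, 5] / [3, 8] / [6]
  Insert 8 (step 9): P = [1, 4, 6, 8] / [2, 7] / [3, 9] / [5];  Q = [1, 4, 7, 9] / [2, 5] / [3, 8] / [6]
Final shape: (4, 2, 2, 1).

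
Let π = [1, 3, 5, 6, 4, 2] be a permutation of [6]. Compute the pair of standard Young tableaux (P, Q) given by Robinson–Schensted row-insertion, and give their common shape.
P = [1, 2, 4, 6] / [3] / [5];  Q = [1, 2, 3, 4] / [5] / [6];  common shape = (4, 1, 1)

Row-insert the values π_1, π_2, … into P one at a time, bumping the leftmost entry strictly greater than the inserted value down to the next row. The recording tableau Q records, in position (i, j), the step at which that cell was added to P.
  Insert 1 (step 1): P = [1];  Q = [1]
  Insert 3 (step 2): P = [1, 3];  Q = [1, 2]
  Insert 5 (step 3): P = [1, 3, 5];  Q = [1, 2, 3]
  Insert 6 (step 4): P = [1, 3, 5, 6];  Q = [1, 2, 3, 4]
  Insert 4 (step 5): P = [1, 3, 4, 6] / [5];  Q = [1, 2, 3, 4] / [5]
  Insert 2 (step 6): P = [1, 2, 4, 6] / [3] / [5];  Q = [1, 2, 3, 4] / [5] / [6]
Final shape: (4, 1, 1).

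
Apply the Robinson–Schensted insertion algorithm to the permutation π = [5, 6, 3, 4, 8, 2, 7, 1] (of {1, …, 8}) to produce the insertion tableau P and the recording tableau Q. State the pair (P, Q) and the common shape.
P = [1, 4, 7] / [2, 6, 8] / [3] / [5];  Q = [1, 2, 5] / [3, 4, 7] / [6] / [8];  common shape = (3, 3, 1, 1)

Row-insert the values π_1, π_2, … into P one at a time, bumping the leftmost entry strictly greater than the inserted value down to the next row. The recording tableau Q records, in position (i, j), the step at which that cell was added to P.
  Insert 5 (step 1): P = [5];  Q = [1]
  Insert 6 (step 2): P = [5, 6];  Q = [1, 2]
  Insert 3 (step 3): P = [3, 6] / [5];  Q = [1, 2] / [3]
  Insert 4 (step 4): P = [3, 4] / [5, 6];  Q = [1, 2] / [3, 4]
  Insert 8 (step 5): P = [3, 4, 8] / [5, 6];  Q = [1, 2, 5] / [3, 4]
  Insert 2 (step 6): P = [2, 4, 8] / [3, 6] / [5];  Q = [1, 2, 5] / [3, 4] / [6]
  Insert 7 (step 7): P = [2, 4, 7] / [3, 6, 8] / [5];  Q = [1, 2, 5] / [3, 4, 7] / [6]
  Insert 1 (step 8): P = [1, 4, 7] / [2, 6, 8] / [3] / [5];  Q = [1, 2, 5] / [3, 4, 7] / [6] / [8]
Final shape: (3, 3, 1, 1).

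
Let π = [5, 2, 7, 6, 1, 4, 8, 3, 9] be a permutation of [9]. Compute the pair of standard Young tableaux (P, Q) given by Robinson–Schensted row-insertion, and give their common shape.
P = [1, 3, 8, 9] / [2, 4] / [5, 6] / [7];  Q = [1, 3, 7, 9] / [2, 4] / [5, 6] / [8];  common shape = (4, 2, 2, 1)

Row-insert the values π_1, π_2, … into P one at a time, bumping the leftmost entry strictly greater than the inserted value down to the next row. The recording tableau Q records, in position (i, j), the step at which that cell was added to P.
  Insert 5 (step 1): P = [5];  Q = [1]
  Insert 2 (step 2): P = [2] / [5];  Q = [1] / [2]
  Insert 7 (step 3): P = [2, 7] / [5];  Q = [1, 3] / [2]
  Insert 6 (step 4): P = [2, 6] / [5, 7];  Q = [1, 3] / [2, 4]
  Insert 1 (step 5): P = [1, 6] / [2, 7] / [5];  Q = [1, 3] / [2, 4] / [5]
  Insert 4 (step 6): P = [1, 4] / [2, 6] / [5, 7];  Q = [1, 3] / [2, 4] / [5, 6]
  Insert 8 (step 7): P = [1, 4, 8] / [2, 6] / [5, 7];  Q = [1, 3, 7] / [2, 4] / [5, 6]
  Insert 3 (step 8): P = [1, 3, 8] / [2, 4] / [5, 6] / [7];  Q = [1, 3, 7] / [2, 4] / [5, 6] / [8]
  Insert 9 (step 9): P = [1, 3, 8, 9] / [2, 4] / [5, 6] / [7];  Q = [1, 3, 7, 9] / [2, 4] / [5, 6] / [8]
Final shape: (4, 2, 2, 1).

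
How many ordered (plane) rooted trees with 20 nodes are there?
C_19 = 1767263190

These ordered rooted trees are counted by the Catalan number C_n = (1/(n + 1)) · C(2n, n). For n = 19: C_19 = (1/20) · C(38, 19) = 35345263800/20 = 1767263190.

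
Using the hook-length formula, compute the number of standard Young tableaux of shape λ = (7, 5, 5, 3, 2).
# SYT of shape (7, 5, 5, 3, 2) = 1571349780

Hook-length formula: f^λ = n! / Π hook(c), product over all cells c of the Young diagram. For λ = (7, 5, 5, 3, 2), n = 22 boxes. Hook lengths by row (left-to-right, top-to-bottom): [11, 10, 8, 6, 5, 2, 1]; [8, 7, 5, 3, 2]; [7, 6, 4, 2, 1]; [4, 3, 1]; [2, 1]. Product of hooks = 715309056000. So f^λ = 22! / 715309056000 = 1124000727777607680000 / 715309056000 = 1571349780.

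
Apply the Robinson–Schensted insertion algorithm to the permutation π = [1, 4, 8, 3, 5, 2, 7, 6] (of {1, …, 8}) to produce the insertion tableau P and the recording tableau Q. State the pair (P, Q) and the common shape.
P = [1, 2, 5, 6] / [3, 7] / [4, 8];  Q = [1, 2, 3, 7] / [4, 5] / [6, 8];  common shape = (4, 2, 2)

Row-insert the values π_1, π_2, … into P one at a time, bumping the leftmost entry strictly greater than the inserted value down to the next row. The recording tableau Q records, in position (i, j), the step at which that cell was added to P.
  Insert 1 (step 1): P = [1];  Q = [1]
  Insert 4 (step 2): P = [1, 4];  Q = [1, 2]
  Insert 8 (step 3): P = [1, 4, 8];  Q = [1, 2, 3]
  Insert 3 (step 4): P = [1, 3, 8] / [4];  Q = [1, 2, 3] / [4]
  Insert 5 (step 5): P = [1, 3, 5] / [4, 8];  Q = [1, 2, 3] / [4, 5]
  Insert 2 (step 6): P = [1, 2, 5] / [3, 8] / [4];  Q = [1, 2, 3] / [4, 5] / [6]
  Insert 7 (step 7): P = [1, 2, 5, 7] / [3, 8] / [4];  Q = [1, 2, 3, 7] / [4, 5] / [6]
  Insert 6 (step 8): P = [1, 2, 5, 6] / [3, 7] / [4, 8];  Q = [1, 2, 3, 7] / [4, 5] / [6, 8]
Final shape: (4, 2, 2).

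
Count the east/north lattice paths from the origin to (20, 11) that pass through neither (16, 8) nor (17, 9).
Number of paths = 42394750

Inclusion–exclusion. Total paths: C(31, 20) = 84672315. Through P₁: C(24, 16)·C(7, 4) = 25741485. Through P₂: C(26, 17)·C(5, 3) = 31245500. Since P₁ is strictly southwest of P₂, a monotone path through both must visit P₁ then P₂; paths through both = C(24, 16)·C(2, 1)·C(5, 3) = 14709420. Avoid both = 84672315 − 25741485 − 31245500 + 14709420 = 42394750.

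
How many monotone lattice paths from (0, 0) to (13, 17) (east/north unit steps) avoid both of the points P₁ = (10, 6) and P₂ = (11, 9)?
Number of paths = 110728178

Inclusion–exclusion. Total paths: C(30, 13) = 119759850. Through P₁: C(16, 10)·C(14, 3) = 2914912. Through P₂: C(20, 11)·C(10, 2) = 7558200. Since P₁ is strictly southwest of P₂, a monotone path through both must visit P₁ then P₂; paths through both = C(16, 10)·C(4, 1)·C(10, 2) = 1441440. Avoid both = 119759850 − 2914912 − 7558200 + 1441440 = 110728178.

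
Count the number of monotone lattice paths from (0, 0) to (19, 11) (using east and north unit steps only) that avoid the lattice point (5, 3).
Number of paths = 36720180

Total paths from (0, 0) to (19, 11): C(30, 19) = 54627300. Paths through (5, 3): (paths (0, 0) → (5, 3)) × (paths (5, 3) → (19, 11)) = C(8, 5) · C(22, 14) = 56 · 319770 = 17907120. Avoidance count = 54627300 − 17907120 = 36720180.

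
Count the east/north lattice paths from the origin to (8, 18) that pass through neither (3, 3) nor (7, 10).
Number of paths = 1136563

Inclusion–exclusion. Total paths: C(26, 8) = 1562275. Through P₁: C(6, 3)·C(20, 5) = 310080. Through P₂: C(17, 7)·C(9, 1) = 175032. Since P₁ is strictly southwest of P₂, a monotone path through both must visit P₁ then P₂; paths through both = C(6, 3)·C(11, 4)·C(9, 1) = 59400. Avoid both = 1562275 − 310080 − 175032 + 59400 = 1136563.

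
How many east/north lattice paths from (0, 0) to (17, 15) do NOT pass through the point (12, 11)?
Number of paths = 395360892

Total paths from (0, 0) to (17, 15): C(32, 17) = 565722720. Paths through (12, 11): (paths (0, 0) → (12, 11)) × (paths (12, 11) → (17, 15)) = C(23, 12) · C(9, 5) = 1352078 · 126 = 170361828. Avoidance count = 565722720 − 170361828 = 395360892.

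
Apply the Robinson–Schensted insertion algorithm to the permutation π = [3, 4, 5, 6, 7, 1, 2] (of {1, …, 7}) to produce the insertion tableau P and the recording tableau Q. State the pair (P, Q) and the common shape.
P = [1, 2, 5, 6, 7] / [3, 4];  Q = [1, 2, 3, 4, 5] / [6, 7];  common shape = (5, 2)

Row-insert the values π_1, π_2, … into P one at a time, bumping the leftmost entry strictly greater than the inserted value down to the next row. The recording tableau Q records, in position (i, j), the step at which that cell was added to P.
  Insert 3 (step 1): P = [3];  Q = [1]
  Insert 4 (step 2): P = [3, 4];  Q = [1, 2]
  Insert 5 (step 3): P = [3, 4, 5];  Q = [1, 2, 3]
  Insert 6 (step 4): P = [3, 4, 5, 6];  Q = [1, 2, 3, 4]
  Insert 7 (step 5): P = [3, 4, 5, 6, 7];  Q = [1, 2, 3, 4, 5]
  Insert 1 (step 6): P = [1, 4, 5, 6, 7] / [3];  Q = [1, 2, 3, 4, 5] / [6]
  Insert 2 (step 7): P = [1, 2, 5, 6, 7] / [3, 4];  Q = [1, 2, 3, 4, 5] / [6, 7]
Final shape: (5, 2).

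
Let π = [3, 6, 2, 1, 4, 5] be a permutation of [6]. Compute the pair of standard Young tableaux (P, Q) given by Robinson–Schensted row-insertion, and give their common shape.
P = [1, 4, 5] / [2, 6] / [3];  Q = [1, 2, 6] / [3, 5] / [4];  common shape = (3, 2, 1)

Row-insert the values π_1, π_2, … into P one at a time, bumping the leftmost entry strictly greater than the inserted value down to the next row. The recording tableau Q records, in position (i, j), the step at which that cell was added to P.
  Insert 3 (step 1): P = [3];  Q = [1]
  Insert 6 (step 2): P = [3, 6];  Q = [1, 2]
  Insert 2 (step 3): P = [2, 6] / [3];  Q = [1, 2] / [3]
  Insert 1 (step 4): P = [1, 6] / [2] / [3];  Q = [1, 2] / [3] / [4]
  Insert 4 (step 5): P = [1, 4] / [2, 6] / [3];  Q = [1, 2] / [3, 5] / [4]
  Insert 5 (step 6): P = [1, 4, 5] / [2, 6] / [3];  Q = [1, 2, 6] / [3, 5] / [4]
Final shape: (3, 2, 1).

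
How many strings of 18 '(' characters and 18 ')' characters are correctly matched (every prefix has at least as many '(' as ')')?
C_18 = 477638700

These balanced parentheses are counted by the Catalan number C_n = (1/(n + 1)) · C(2n, n). For n = 18: C_18 = (1/19) · C(36, 18) = 9075135300/19 = 477638700.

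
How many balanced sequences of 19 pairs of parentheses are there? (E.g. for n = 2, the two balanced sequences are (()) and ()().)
C_19 = 1767263190

These balanced parentheses are counted by the Catalan number C_n = (1/(n + 1)) · C(2n, n). For n = 19: C_19 = (1/20) · C(38, 19) = 35345263800/20 = 1767263190.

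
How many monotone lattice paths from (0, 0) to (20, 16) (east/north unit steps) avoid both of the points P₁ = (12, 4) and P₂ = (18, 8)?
Number of paths = 7025503335

Inclusion–exclusion. Total paths: C(36, 20) = 7307872110. Through P₁: C(16, 12)·C(20, 8) = 229265400. Through P₂: C(26, 18)·C(10, 2) = 70302375. Since P₁ is strictly southwest of P₂, a monotone path through both must visit P₁ then P₂; paths through both = C(16, 12)·C(10, 6)·C(10, 2) = 17199000. Avoid both = 7307872110 − 229265400 − 70302375 + 17199000 = 7025503335.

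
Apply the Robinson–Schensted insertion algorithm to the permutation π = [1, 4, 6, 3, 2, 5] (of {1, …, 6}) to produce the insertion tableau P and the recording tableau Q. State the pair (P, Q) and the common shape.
P = [1, 2, 5] / [3, 6] / [4];  Q = [1, 2, 3] / [4, 6] / [5];  common shape = (3, 2, 1)

Row-insert the values π_1, π_2, … into P one at a time, bumping the leftmost entry strictly greater than the inserted value down to the next row. The recording tableau Q records, in position (i, j), the step at which that cell was added to P.
  Insert 1 (step 1): P = [1];  Q = [1]
  Insert 4 (step 2): P = [1, 4];  Q = [1, 2]
  Insert 6 (step 3): P = [1, 4, 6];  Q = [1, 2, 3]
  Insert 3 (step 4): P = [1, 3, 6] / [4];  Q = [1, 2, 3] / [4]
  Insert 2 (step 5): P = [1, 2, 6] / [3] / [4];  Q = [1, 2, 3] / [4] / [5]
  Insert 5 (step 6): P = [1, 2, 5] / [3, 6] / [4];  Q = [1, 2, 3] / [4, 6] / [5]
Final shape: (3, 2, 1).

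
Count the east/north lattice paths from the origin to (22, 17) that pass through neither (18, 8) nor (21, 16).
Number of paths = 24668092595

Inclusion–exclusion. Total paths: C(39, 22) = 51021117810. Through P₁: C(26, 18)·C(13, 4) = 1117026625. Through P₂: C(37, 21)·C(2, 1) = 25751549340. Since P₁ is strictly southwest of P₂, a monotone path through both must visit P₁ then P₂; paths through both = C(26, 18)·C(11, 3)·C(2, 1) = 515550750. Avoid both = 51021117810 − 1117026625 − 25751549340 + 515550750 = 24668092595.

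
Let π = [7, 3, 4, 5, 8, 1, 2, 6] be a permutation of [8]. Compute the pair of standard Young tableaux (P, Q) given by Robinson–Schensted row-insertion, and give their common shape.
P = [1, 2, 5, 6] / [3, 4, 8] / [7];  Q = [1, 3, 4, 5] / [2, 7, 8] / [6];  common shape = (4, 3, 1)

Row-insert the values π_1, π_2, … into P one at a time, bumping the leftmost entry strictly greater than the inserted value down to the next row. The recording tableau Q records, in position (i, j), the step at which that cell was added to P.
  Insert 7 (step 1): P = [7];  Q = [1]
  Insert 3 (step 2): P = [3] / [7];  Q = [1] / [2]
  Insert 4 (step 3): P = [3, 4] / [7];  Q = [1, 3] / [2]
  Insert 5 (step 4): P = [3, 4, 5] / [7];  Q = [1, 3, 4] / [2]
  Insert 8 (step 5): P = [3, 4, 5, 8] / [7];  Q = [1, 3, 4, 5] / [2]
  Insert 1 (step 6): P = [1, 4, 5, 8] / [3] / [7];  Q = [1, 3, 4, 5] / [2] / [6]
  Insert 2 (step 7): P = [1, 2, 5, 8] / [3, 4] / [7];  Q = [1, 3, 4, 5] / [2, 7] / [6]
  Insert 6 (step 8): P = [1, 2, 5, 6] / [3, 4, 8] / [7];  Q = [1, 3, 4, 5] / [2, 7, 8] / [6]
Final shape: (4, 3, 1).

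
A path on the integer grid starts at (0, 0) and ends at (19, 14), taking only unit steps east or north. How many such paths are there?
Number of paths = 818809200

A monotone lattice path from (0, 0) to (19, 14) consists of 19 east steps and 14 north steps in some order, so it is determined by which 19 of the 33 steps are east. The count is C(33, 19) = 818809200.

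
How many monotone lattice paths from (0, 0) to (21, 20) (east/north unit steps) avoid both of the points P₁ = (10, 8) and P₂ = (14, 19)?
Number of paths = 203892071856

Inclusion–exclusion. Total paths: C(41, 21) = 269128937220. Through P₁: C(18, 10)·C(23, 11) = 59164229124. Through P₂: C(33, 14)·C(8, 7) = 6550473600. Since P₁ is strictly southwest of P₂, a monotone path through both must visit P₁ then P₂; paths through both = C(18, 10)·C(15, 4)·C(8, 7) = 477837360. Avoid both = 269128937220 − 59164229124 − 6550473600 + 477837360 = 203892071856.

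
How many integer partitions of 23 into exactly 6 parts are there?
p(23, 6 parts) = 163

Partitions of n into exactly k parts are in bijection with partitions of n − k into at most k parts (subtract 1 from each part). So p(23, exactly 6) = p(17, parts ≤ 6). Computing via the recurrence p(m, j) = p(m, j−1) + p(m−j, j) gives 163.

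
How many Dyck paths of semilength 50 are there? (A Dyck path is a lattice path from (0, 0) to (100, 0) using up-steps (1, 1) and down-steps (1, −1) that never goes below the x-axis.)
C_50 = 1978261657756160653623774456

These Dyck paths are counted by the Catalan number C_n = (1/(n + 1)) · C(2n, n). For n = 50: C_50 = (1/51) · C(100, 50) = 100891344545564193334812497256/51 = 1978261657756160653623774456.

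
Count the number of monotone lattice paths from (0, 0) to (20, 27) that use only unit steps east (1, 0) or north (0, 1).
Number of paths = 9762479679106

A monotone lattice path from (0, 0) to (20, 27) consists of 20 east steps and 27 north steps in some order, so it is determined by which 20 of the 47 steps are east. The count is C(47, 20) = 9762479679106.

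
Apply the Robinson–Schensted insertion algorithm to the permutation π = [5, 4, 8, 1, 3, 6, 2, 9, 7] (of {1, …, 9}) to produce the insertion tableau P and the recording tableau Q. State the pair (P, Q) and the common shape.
P = [1, 2, 6, 7] / [3, 8, 9] / [4] / [5];  Q = [1, 3, 6, 8] / [2, 5, 9] / [4] / [7];  common shape = (4, 3, 1, 1)

Row-insert the values π_1, π_2, … into P one at a time, bumping the leftmost entry strictly greater than the inserted value down to the next row. The recording tableau Q records, in position (i, j), the step at which that cell was added to P.
  Insert 5 (step 1): P = [5];  Q = [1]
  Insert 4 (step 2): P = [4] / [5];  Q = [1] / [2]
  Insert 8 (step 3): P = [4, 8] / [5];  Q = [1, 3] / [2]
  Insert 1 (step 4): P = [1, 8] / [4] / [5];  Q = [1, 3] / [2] / [4]
  Insert 3 (step 5): P = [1, 3] / [4, 8] / [5];  Q = [1, 3] / [2, 5] / [4]
  Insert 6 (step 6): P = [1, 3, 6] / [4, 8] / [5];  Q = [1, 3, 6] / [2, 5] / [4]
  Insert 2 (step 7): P = [1, 2, 6] / [3, 8] / [4] / [5];  Q = [1, 3, 6] / [2, 5] / [4] / [7]
  Insert 9 (step 8): P = [1, 2, 6, 9] / [3, 8] / [4] / [5];  Q = [1, 3, 6, 8] / [2, 5] / [4] / [7]
  Insert 7 (step 9): P = [1, 2, 6, 7] / [3, 8, 9] / [4] / [5];  Q = [1, 3, 6, 8] / [2, 5, 9] / [4] / [7]
Final shape: (4, 3, 1, 1).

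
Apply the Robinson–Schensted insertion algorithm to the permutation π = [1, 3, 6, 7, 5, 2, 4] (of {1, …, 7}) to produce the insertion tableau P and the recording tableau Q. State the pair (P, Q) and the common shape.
P = [1, 2, 4, 7] / [3, 5] / [6];  Q = [1, 2, 3, 4] / [5, 7] / [6];  common shape = (4, 2, 1)

Row-insert the values π_1, π_2, … into P one at a time, bumping the leftmost entry strictly greater than the inserted value down to the next row. The recording tableau Q records, in position (i, j), the step at which that cell was added to P.
  Insert 1 (step 1): P = [1];  Q = [1]
  Insert 3 (step 2): P = [1, 3];  Q = [1, 2]
  Insert 6 (step 3): P = [1, 3, 6];  Q = [1, 2, 3]
  Insert 7 (step 4): P = [1, 3, 6, 7];  Q = [1, 2, 3, 4]
  Insert 5 (step 5): P = [1, 3, 5, 7] / [6];  Q = [1, 2, 3, 4] / [5]
  Insert 2 (step 6): P = [1, 2, 5, 7] / [3] / [6];  Q = [1, 2, 3, 4] / [5] / [6]
  Insert 4 (step 7): P = [1, 2, 4, 7] / [3, 5] / [6];  Q = [1, 2, 3, 4] / [5, 7] / [6]
Final shape: (4, 2, 1).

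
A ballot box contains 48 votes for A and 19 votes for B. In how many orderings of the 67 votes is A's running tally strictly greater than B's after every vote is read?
Strict-lead orderings = 10453669804277700

Total orderings of the 67 votes with 48 for A: C(67, 48) = 24151581961607100. By the Bertrand ballot formula (Cycle Lemma / reflection principle), the number of orderings in which A is strictly ahead of B throughout is (p − q)/(p + q) · C(p + q, p) = (48 − 19)/(48 + 19) · 24151581961607100 = 10453669804277700.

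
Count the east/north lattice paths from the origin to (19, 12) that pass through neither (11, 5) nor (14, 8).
Number of paths = 83728785

Inclusion–exclusion. Total paths: C(31, 19) = 141120525. Through P₁: C(16, 11)·C(15, 8) = 28108080. Through P₂: C(22, 14)·C(9, 5) = 40291020. Since P₁ is strictly southwest of P₂, a monotone path through both must visit P₁ then P₂; paths through both = C(16, 11)·C(6, 3)·C(9, 5) = 11007360. Avoid both = 141120525 − 28108080 − 40291020 + 11007360 = 83728785.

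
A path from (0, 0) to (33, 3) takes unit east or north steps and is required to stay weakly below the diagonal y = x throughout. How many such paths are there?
Number of paths = 6510

By the reflection principle (André's argument), the number of monotone paths to (33, 3) with n ≤ m that never go above y = x is C(36, 33) − C(36, 34) = 7140 − 630 = 6510.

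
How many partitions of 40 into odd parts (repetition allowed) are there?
p_odd(40) = 1113

Enumerate partitions using only odd parts via the recurrence o(n, m) = o(n, m−2) + o(n−m, m) over odd m, starting from the largest odd part ≤ n. This gives p_odd(40) = 1113. (Euler's theorem: equals the count of distinct-part partitions.)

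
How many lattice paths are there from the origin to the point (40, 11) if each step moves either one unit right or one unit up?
Number of paths = 47626016970

A monotone lattice path from (0, 0) to (40, 11) consists of 40 east steps and 11 north steps in some order, so it is determined by which 40 of the 51 steps are east. The count is C(51, 40) = 47626016970.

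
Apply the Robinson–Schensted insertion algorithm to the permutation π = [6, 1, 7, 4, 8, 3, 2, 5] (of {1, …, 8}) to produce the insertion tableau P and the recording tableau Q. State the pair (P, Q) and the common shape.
P = [1, 2, 5] / [3, 7, 8] / [4] / [6];  Q = [1, 3, 5] / [2, 4, 8] / [6] / [7];  common shape = (3, 3, 1, 1)

Row-insert the values π_1, π_2, … into P one at a time, bumping the leftmost entry strictly greater than the inserted value down to the next row. The recording tableau Q records, in position (i, j), the step at which that cell was added to P.
  Insert 6 (step 1): P = [6];  Q = [1]
  Insert 1 (step 2): P = [1] / [6];  Q = [1] / [2]
  Insert 7 (step 3): P = [1, 7] / [6];  Q = [1, 3] / [2]
  Insert 4 (step 4): P = [1, 4] / [6, 7];  Q = [1, 3] / [2, 4]
  Insert 8 (step 5): P = [1, 4, 8] / [6, 7];  Q = [1, 3, 5] / [2, 4]
  Insert 3 (step 6): P = [1, 3, 8] / [4, 7] / [6];  Q = [1, 3, 5] / [2, 4] / [6]
  Insert 2 (step 7): P = [1, 2, 8] / [3, 7] / [4] / [6];  Q = [1, 3, 5] / [2, 4] / [6] / [7]
  Insert 5 (step 8): P = [1, 2, 5] / [3, 7, 8] / [4] / [6];  Q = [1, 3, 5] / [2, 4, 8] / [6] / [7]
Final shape: (3, 3, 1, 1).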